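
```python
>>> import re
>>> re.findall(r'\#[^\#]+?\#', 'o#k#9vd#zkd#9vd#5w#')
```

No capturing groups, so `findall` returns the 3 full match strings.

['#k#', '#zkd#', '#5w#']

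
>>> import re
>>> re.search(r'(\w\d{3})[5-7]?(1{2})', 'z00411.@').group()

'z00411'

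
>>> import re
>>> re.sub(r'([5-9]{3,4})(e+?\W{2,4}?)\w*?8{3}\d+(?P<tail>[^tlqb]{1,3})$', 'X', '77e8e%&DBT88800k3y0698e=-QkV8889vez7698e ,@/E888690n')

'77e8e%&DBT88800k3y0698e=-QkV8889vezX'

Pattern: 3 to 4 of a character in [5-9] (captured); then one or more of a literal 'e' (lazy), then 2 to 4 of a non-word character (lazy) (captured); then zero or more of a word character (lazy), then exactly 3 of a literal '8', then one or more of a digit; then 1 to 3 of any character except [tlqb] (captured as 'tail'); then anchored at the end.
Matches: at [35:52] → '7698e ,@/E888690n'.
Each match is replaced by 'X'.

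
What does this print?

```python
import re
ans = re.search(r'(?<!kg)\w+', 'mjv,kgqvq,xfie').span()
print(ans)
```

The negative lookaround is zero-width — it rules out positions where the adjacent text would match, without consuming anything.
The match spans [0:3] → 'mjv'.

(0, 3)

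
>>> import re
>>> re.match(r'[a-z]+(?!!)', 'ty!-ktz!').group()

Because the assertion is negative and zero-width, positions next to the forbidden text are skipped.
`match` is anchored at position 0; if the pattern doesn't fit there, it returns None.
The match spans [0:1] → 't'.

't'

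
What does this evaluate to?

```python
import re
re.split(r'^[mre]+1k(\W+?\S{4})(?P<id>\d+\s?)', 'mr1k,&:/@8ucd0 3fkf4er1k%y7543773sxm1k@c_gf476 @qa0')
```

['', ',&:/@', '8', 'ucd0 3fkf4er1k%y7543773sxm1k@c_gf476 @qa0']

This matches anchored at the start of the string; then one or more of one of [mre], then the literal '1k'; then one or more of a non-word character (lazy), then exactly 4 of a non-whitespace character (captured); then one or more of a digit, then optionally whitespace (captured as 'id').
A non-greedy quantifier consumes as few characters as it can — just enough that the remainder of the pattern still matches from where it stops; whatever follows it matches normally.
Matches to split on: at [0:10] → 'mr1k,&:/@8'.
`re.split` interleaves the captured-group text with the surrounding fragments.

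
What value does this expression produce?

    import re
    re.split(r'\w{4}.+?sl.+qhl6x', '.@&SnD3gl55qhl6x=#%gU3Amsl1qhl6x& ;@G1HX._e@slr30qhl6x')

['.@&', '']

This matches exactly 4 of a word character, then one or more of any character (lazy), then the literal 'sl'; then one or more of any character, then the literal 'qhl', then the literal '6x'.
Matches to split on: at [3:54] → 'SnD3gl55qhl6x=#%gU3Amsl1qhl6x& ;@G1HX._e@slr30qhl6x'.
Splitting on the pattern gives 2 pieces.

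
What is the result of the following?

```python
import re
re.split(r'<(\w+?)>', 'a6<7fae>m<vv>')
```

The group in the pattern means `split` returns the separators' captures alongside the pieces.

['a6', '7fae', 'm', 'vv', '']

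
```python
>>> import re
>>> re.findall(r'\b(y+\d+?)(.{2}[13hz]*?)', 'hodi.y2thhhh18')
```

This matches a word boundary (`\b`, zero-width); then one or more of the literal 'y', then one or more of a digit (lazy) (captured); then exactly 2 of any character, then zero or more of one of [13hz] (lazy) (captured).
A non-greedy quantifier consumes as few characters as it can — just enough that the remainder of the pattern still matches from where it stops; whatever follows it matches normally.
Matches: at [5:9] match 'y2th', groups = ('y2', 'th').
`findall` packs the 2 group values into a tuple for every match.

[('y2', 'th')]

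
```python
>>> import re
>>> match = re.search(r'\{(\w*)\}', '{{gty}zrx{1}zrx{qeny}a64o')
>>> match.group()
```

Unlike `match`, `search` isn't anchored — it looks for the pattern anywhere in the string.
The match spans [1:6] → '{gty}'.
Captured: group 1 = 'gty'.

'{gty}'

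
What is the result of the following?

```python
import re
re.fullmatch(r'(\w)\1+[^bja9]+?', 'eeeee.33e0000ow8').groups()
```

('e',)

The match spans [0:16] → 'eeeee.33e0000ow8'.
Captured: group 1 = 'e'.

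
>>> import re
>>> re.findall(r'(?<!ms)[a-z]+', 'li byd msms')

['li', 'byd', 'msms']

Because the assertion is negative and zero-width, positions next to the forbidden text are skipped.
With no groups in the pattern, `findall` gives back each whole match — 3 here.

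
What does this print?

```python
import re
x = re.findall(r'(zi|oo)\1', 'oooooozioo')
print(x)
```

['oo']

`\1` has to match the exact text group 1 already captured.
Walking the string: at [0:4] match 'oooo', group 1 = 'oo'.
One capturing group, so `findall` returns just the captured substring from the one match — 1 in all.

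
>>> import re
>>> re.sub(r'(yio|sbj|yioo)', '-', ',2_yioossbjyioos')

The regex engine tests alternatives in the order written; an earlier branch that matches wins even if a later one would match more.
Each match is replaced by '-'.

',2_-os--os'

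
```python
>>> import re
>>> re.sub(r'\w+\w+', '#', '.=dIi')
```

'.=#'

This matches one or more of a word character; then one or more of a word character.
Matches: at [2:5] → 'dIi'.
Each match is replaced by '#'.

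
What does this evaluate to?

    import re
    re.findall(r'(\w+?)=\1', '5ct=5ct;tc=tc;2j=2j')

['5ct', 'tc', '2j']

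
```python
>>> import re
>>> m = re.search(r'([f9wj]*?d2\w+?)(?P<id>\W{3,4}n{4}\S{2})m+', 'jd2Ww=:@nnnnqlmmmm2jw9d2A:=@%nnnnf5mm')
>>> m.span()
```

(0, 18)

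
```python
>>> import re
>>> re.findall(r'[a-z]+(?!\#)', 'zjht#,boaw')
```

['zjh', 'boaw']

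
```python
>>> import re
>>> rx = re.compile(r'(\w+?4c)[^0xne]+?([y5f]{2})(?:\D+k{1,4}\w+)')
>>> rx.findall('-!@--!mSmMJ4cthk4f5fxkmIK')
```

Pattern: one or more of a word character (lazy), then the literal '4c' (captured); then one or more of any character except [0xne] (lazy); then exactly 2 of one of [y5f] (captured); then one or more of a non-digit, then 1 to 4 of a literal 'k', then one or more of a word character (non-capturing group).
Lazy quantifiers expand one character at a time until the remainder of the pattern can match.
Matches: at [6:25] match 'mSmMJ4cthk4f5fxkmIK', groups = ('mSmMJ4c', 'f5').
Multiple groups make `findall` return tuples — one 2-tuple for the one match.

[('mSmMJ4c', 'f5')]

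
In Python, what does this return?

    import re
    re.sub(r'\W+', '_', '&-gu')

The pattern matches one or more of a non-word character.
Matches: at [0:2] → '&-'.
`sub` substitutes '_' at each match site.

'_gu'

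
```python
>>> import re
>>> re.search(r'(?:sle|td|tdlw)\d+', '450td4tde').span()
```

(3, 6)

`re.search` scans for the first position where the pattern succeeds.
The match spans [3:6] → 'td4'.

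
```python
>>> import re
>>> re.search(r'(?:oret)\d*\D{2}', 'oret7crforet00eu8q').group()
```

The match spans [0:7] → 'oret7cr'.

'oret7cr'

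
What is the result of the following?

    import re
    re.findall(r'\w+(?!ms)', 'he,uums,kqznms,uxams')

['he', 'uums', 'kqznms', 'uxams']

The negative lookaround is zero-width — it rules out positions where the adjacent text would match, without consuming anything.
`findall` yields the raw match text (4 of them) because the pattern has no groups.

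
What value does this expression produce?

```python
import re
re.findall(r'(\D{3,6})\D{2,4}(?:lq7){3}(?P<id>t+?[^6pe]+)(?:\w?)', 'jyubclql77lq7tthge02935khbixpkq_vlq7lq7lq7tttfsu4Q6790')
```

Multiple groups make `findall` return tuples — one 2-tuple for the one match.

[('khbixp', 'tttfsu4Q')]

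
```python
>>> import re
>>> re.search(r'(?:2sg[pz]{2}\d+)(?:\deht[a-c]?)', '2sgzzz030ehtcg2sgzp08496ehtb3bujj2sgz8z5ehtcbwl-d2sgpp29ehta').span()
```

Pattern: the literal '2sg', then exactly 2 of one of [pz], then one or more of a digit (non-capturing group); then a digit, then the literal 'eht', then optionally a character in [a-c] (non-capturing group).
`re.search` tries every starting position until one works.
The match spans [14:28] → '2sgzp08496ehtb'.

(14, 28)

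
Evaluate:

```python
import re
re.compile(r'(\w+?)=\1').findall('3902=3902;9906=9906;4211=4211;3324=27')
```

A backreference is literal: `\1` must see the identical characters the first group matched.
Walking the string: at [0:9] match '3902=3902', group 1 = '3902'; at [10:19] match '9906=9906', group 1 = '9906'; at [20:29] match '4211=4211', group 1 = '4211'.
Because there's exactly one group, `findall` drops the full match and keeps group 1 from each hit.

['3902', '9906', '4211']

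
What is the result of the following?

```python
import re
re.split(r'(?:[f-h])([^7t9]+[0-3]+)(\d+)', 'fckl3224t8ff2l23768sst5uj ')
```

['', 'ckl322', '4', 't8', 'f2l23', '768', 'sst5uj ']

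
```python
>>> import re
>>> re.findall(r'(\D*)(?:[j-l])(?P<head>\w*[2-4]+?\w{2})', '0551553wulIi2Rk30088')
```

The pattern matches zero or more of a non-digit (captured); then a character in [j-l] (non-capturing group); then zero or more of a word character, then one or more of a character in [2-4] (lazy), then exactly 2 of a word character (captured as 'head').
Scanning left to right: at [7:18] match 'wulIi2Rk300', groups = ('wu', 'Ii2Rk300').
Multiple groups make `findall` return tuples — one 2-tuple for the one match.

[('wu', 'Ii2Rk300')]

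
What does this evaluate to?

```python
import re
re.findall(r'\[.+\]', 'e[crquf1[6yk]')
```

Matches: at [1:13] → '[crquf1[6yk]'.
With no groups in the pattern, `findall` gives back each whole match — 1 here.

['[crquf1[6yk]']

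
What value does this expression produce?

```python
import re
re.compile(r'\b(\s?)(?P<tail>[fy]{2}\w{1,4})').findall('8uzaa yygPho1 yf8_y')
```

Pattern: a word boundary (`\b`, zero-width); then optionally whitespace (captured); then exactly 2 of one of [fy], then 1 to 4 of a word character (captured as 'tail').
Walking the string: at [5:12] match ' yygPho', groups = (' ', 'yygPho'); at [13:19] match ' yf8_y', groups = (' ', 'yf8_y').
`findall` packs the 2 group values into a tuple for every match.

[(' ', 'yygPho'), (' ', 'yf8_y')]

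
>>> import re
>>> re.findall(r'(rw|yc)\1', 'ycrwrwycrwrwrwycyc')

A backreference is literal: `\1` must see the identical characters the first group matched.
Walking the string: at [2:6] match 'rwrw', group 1 = 'rw'; at [8:12] match 'rwrw', group 1 = 'rw'; at [14:18] match 'ycyc', group 1 = 'yc'.
Because there's exactly one group, `findall` drops the full match and keeps group 1 from each hit.

['rw', 'rw', 'yc']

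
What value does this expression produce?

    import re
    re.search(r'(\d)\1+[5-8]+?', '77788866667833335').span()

(0, 4)

`\1` is not a pattern — it's the concrete string captured by group 1, re-applied verbatim.
The match spans [0:4] → '7778'.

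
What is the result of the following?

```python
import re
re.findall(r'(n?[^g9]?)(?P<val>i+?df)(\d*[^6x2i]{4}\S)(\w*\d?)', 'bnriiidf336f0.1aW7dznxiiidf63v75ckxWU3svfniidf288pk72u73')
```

[('nr', 'iiidf', '336f0.1a', 'W7dznxiiidf63v75ckxWU3svfniidf288pk72u73')]

The pattern matches optionally the literal 'n', then optionally any character except [g9] (captured); then one or more of a literal 'i' (lazy), then the literal 'df' (captured as 'val'); then zero or more of a digit, then exactly 4 of any character except [6x2i], then a non-whitespace character (captured); then zero or more of a word character, then optionally a digit (captured).
With 4 capturing groups, `findall` returns a 4-tuple per match.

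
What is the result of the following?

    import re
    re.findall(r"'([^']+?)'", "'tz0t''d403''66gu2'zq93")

['tz0t', 'd403', '66gu2']

Walking the string: at [0:6] match "'tz0t'", group 1 = 'tz0t'; at [6:12] match "'d403'", group 1 = 'd403'; at [12:19] match "'66gu2'", group 1 = '66gu2'.
With a single group, `findall` returns only what that group captured — 3 items.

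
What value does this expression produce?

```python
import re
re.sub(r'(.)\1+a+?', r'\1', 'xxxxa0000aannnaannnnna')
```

'x0anan'

After group 1 captures some text, `\1` only succeeds where that same text appears again.
Matches: at [0:5] → 'xxxxa'; at [5:10] → '0000a'; at [11:15] → 'nnna'; at [16:22] → 'nnnnna'.
`\1` in the replacement pulls in group 1's text for each match.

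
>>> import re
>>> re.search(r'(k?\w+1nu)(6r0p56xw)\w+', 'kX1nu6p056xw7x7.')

None

Here the pattern never matches, so the call returns None.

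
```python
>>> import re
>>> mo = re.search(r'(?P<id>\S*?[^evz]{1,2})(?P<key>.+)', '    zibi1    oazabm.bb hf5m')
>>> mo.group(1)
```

'  '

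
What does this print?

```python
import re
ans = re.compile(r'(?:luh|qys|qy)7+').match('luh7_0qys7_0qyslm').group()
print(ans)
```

luh7

With `match`, the pattern is implicitly anchored at the beginning.
The match spans [0:4] → 'luh7'.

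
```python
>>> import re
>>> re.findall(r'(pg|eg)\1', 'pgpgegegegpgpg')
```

['pg', 'eg', 'pg']

After group 1 captures some text, `\1` only succeeds where that same text appears again.
Scanning left to right: at [0:4] match 'pgpg', group 1 = 'pg'; at [4:8] match 'egeg', group 1 = 'eg'; at [10:14] match 'pgpg', group 1 = 'pg'.
Because there's exactly one group, `findall` drops the full match and keeps group 1 from each hit.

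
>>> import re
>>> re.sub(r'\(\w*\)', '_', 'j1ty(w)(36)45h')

Matches: at [4:7] → '(w)'; at [7:11] → '(36)'.
`sub` substitutes '_' at each match site.

'j1ty__45h'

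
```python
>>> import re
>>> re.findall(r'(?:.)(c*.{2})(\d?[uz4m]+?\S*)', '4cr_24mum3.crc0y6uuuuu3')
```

[('cr_', '24mum3.crc0y6uuuuu3')]

This matches any character (non-capturing group); then zero or more of a literal 'c', then exactly 2 of any character (captured); then optionally a digit, then one or more of one of [uz4m] (lazy), then zero or more of a non-whitespace character (captured).
2 groups means the one result is a tuple of 2 captured strings — 1 here.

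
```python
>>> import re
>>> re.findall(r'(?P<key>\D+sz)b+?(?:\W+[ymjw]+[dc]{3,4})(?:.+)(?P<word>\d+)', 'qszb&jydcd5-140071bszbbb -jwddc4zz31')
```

Pattern: one or more of a non-digit, then the literal 'sz' (captured as 'key'); then one or more of a literal 'b' (lazy); then one or more of a non-word character, then one or more of one of [ymjw], then 3 to 4 of one of [dc] (non-capturing group); then one or more of any character (non-capturing group); then one or more of a digit (captured as 'word').
Matches: at [0:36] match 'qszb&jydcd5-140071bszbbb -jwddc4zz31', groups = ('qsz', '1').
`findall` packs the 2 group values into a tuple for every match.

[('qsz', '1')]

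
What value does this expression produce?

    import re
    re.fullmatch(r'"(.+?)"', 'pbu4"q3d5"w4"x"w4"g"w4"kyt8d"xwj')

None

`fullmatch` succeeds only if the pattern covers the string from start to end.
Here there's no way to consume every character, so the call returns None.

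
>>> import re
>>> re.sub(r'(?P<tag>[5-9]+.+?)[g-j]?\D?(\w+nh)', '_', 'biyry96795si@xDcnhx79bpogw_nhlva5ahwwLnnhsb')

This matches one or more of a character in [5-9], then one or more of any character (lazy) (captured as 'tag'); then optionally a character in [g-j], then optionally a non-digit; then one or more of a word character, then the literal 'nh' (captured).
Matches: at [5:41] → '96795si@xDcnhx79bpogw_nhlva5ahwwLnnh'.
Each match is replaced by '_'.

'biyry_sb'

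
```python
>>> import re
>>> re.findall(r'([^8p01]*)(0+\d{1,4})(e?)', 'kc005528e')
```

[('kc', '005528', 'e')]

The pattern matches zero or more of any character except [8p01] (captured); then one or more of a literal '0', then 1 to 4 of a digit (captured); then optionally a literal 'e' (captured).
Scanning left to right: at [0:9] match 'kc005528e', groups = ('kc', '005528', 'e').
`findall` packs the 3 group values into a tuple for every match.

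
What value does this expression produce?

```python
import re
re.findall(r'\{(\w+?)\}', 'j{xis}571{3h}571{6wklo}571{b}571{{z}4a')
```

`findall` collects group 1 from each match (5 total).

['xis', '3h', '6wklo', 'b', 'z']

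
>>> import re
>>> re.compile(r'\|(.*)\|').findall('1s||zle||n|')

['|zle||n']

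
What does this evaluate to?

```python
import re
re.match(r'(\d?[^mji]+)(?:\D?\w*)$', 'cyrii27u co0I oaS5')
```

None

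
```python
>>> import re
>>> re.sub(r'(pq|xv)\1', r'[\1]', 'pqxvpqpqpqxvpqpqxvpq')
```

'pqxv[pq]pqxv[pq]xvpq'

The backreference `\1` re-matches whatever the first group consumed, character for character.
Matches: at [4:8] → 'pqpq'; at [12:16] → 'pqpq'.
The replacement refers to a captured group, so each match is rewritten using its own captured text.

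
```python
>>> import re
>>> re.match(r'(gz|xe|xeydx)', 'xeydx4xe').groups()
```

('xe',)

Alternation tries branches left to right and keeps the first one that lets the overall match succeed at that position.
`re.match` only tries the pattern at the start of the string.
The match spans [0:2] → 'xe'.
Captured: group 1 = 'xe'.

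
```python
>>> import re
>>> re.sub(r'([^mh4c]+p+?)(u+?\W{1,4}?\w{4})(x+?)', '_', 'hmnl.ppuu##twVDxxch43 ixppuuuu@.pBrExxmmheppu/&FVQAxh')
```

This matches one or more of any character except [mh4c], then one or more of the literal 'p' (lazy) (captured); then one or more of a literal 'u' (lazy), then 1 to 4 of a non-word character (lazy), then exactly 4 of a word character (captured); then one or more of a literal 'x' (lazy) (captured).
A `+?`/`*?`/`{m,n}?` starts at its minimum and grows only as far as needed for what follows to match.
Matches: at [2:16] → 'nl.ppuu##twVDx'; at [20:37] → '3 ixppuuuu@.pBrEx'; at [41:52] → 'eppu/&FVQAx'.
Each match is replaced by '_'.

'hm_xch4_xmmh_h'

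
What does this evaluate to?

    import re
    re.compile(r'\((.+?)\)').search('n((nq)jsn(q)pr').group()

A non-greedy quantifier consumes as few characters as it can — just enough that the remainder of the pattern still matches from where it stops; whatever follows it matches normally.
`re.search` scans for the first position where the pattern succeeds.
The match spans [1:6] → '((nq)'.
Captured: group 1 = '(nq'.

'((nq)'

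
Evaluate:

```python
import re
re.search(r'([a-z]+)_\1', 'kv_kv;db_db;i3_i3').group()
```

After group 1 captures some text, `\1` only succeeds where that same text appears again.
The match spans [0:5] → 'kv_kv'.

'kv_kv'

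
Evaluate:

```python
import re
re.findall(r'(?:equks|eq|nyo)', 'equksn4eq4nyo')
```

['equks', 'eq', 'nyo']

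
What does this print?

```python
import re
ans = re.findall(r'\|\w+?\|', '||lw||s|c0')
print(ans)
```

['|lw|', '|s|']

Scanning left to right: at [1:5] → '|lw|'; at [5:8] → '|s|'.
No capturing groups, so `findall` returns the 2 full match strings.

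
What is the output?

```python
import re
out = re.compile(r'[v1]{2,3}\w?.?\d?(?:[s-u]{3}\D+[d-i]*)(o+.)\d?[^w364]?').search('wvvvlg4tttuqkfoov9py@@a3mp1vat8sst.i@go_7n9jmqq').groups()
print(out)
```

The match spans [1:19] → 'vvvlg4tttuqkfoov9p'.
Captured: group 1 = 'ov'.

('ov',)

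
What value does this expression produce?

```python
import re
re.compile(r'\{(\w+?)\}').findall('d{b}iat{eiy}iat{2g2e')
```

Walking the string: at [1:4] match '{b}', group 1 = 'b'; at [7:12] match '{eiy}', group 1 = 'eiy'.
One capturing group, so `findall` returns just the captured substring from each match — 2 in all.

['b', 'eiy']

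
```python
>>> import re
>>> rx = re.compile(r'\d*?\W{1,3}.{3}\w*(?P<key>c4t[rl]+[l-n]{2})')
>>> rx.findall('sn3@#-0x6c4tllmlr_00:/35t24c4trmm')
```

['c4tllml', 'c4trmm']

Pattern: zero or more of a digit (lazy), then 1 to 3 of a non-word character; then exactly 3 of any character, then zero or more of a word character; then the literal 'c4t', then one or more of one of [rl], then exactly 2 of a character in [l-n] (captured as 'key').
Because there's exactly one group, `findall` drops the full match and keeps group 1 from each hit.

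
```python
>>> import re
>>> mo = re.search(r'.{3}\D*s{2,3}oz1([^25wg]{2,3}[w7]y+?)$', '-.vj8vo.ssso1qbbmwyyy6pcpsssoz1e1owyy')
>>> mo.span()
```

(19, 37)

This matches exactly 3 of any character, then zero or more of a non-digit; then 2 to 3 of a literal 's', then the literal 'oz1'; then 2 to 3 of any character except [25wg], then one of [w7], then one or more of the literal 'y' (lazy) (captured); then anchored at the end.
`re.search` tries every starting position until one works.
The match spans [19:37] → 'yy6pcpsssoz1e1owyy'.
Captured: group 1 = 'e1owyy'.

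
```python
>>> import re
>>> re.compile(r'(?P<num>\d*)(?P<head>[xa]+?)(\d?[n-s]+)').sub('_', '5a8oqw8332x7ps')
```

'_w_'

The pattern matches zero or more of a digit (captured as 'num'); then one or more of one of [xa] (lazy) (captured as 'head'); then optionally a digit, then one or more of a character in [n-s] (captured).
Matches: at [0:5] → '5a8oq'; at [6:14] → '8332x7ps'.
Every occurrence is swapped for '_'.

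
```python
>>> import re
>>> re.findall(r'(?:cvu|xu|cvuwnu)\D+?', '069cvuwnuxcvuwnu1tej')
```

['cvuw', 'cvuw']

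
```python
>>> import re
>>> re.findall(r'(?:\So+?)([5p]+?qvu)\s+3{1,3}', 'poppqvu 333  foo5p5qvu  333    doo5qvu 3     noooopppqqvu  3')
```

['ppqvu', '5p5qvu', '5qvu']

Pattern: a non-whitespace character, then one or more of the literal 'o' (lazy) (non-capturing group); then one or more of one of [5p] (lazy), then the literal 'qvu' (captured); then one or more of whitespace, then 1 to 3 of a literal '3'.
Because there's exactly one group, `findall` drops the full match and keeps group 1 from each hit.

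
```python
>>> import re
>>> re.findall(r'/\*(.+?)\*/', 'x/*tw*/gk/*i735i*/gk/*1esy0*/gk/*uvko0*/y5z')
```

['tw', 'i735i', '1esy0', 'uvko0']

A `+?`/`*?`/`{m,n}?` starts at its minimum and grows only as far as needed for what follows to match.
Walking the string: at [1:7] match '/*tw*/', group 1 = 'tw'; at [9:18] match '/*i735i*/', group 1 = 'i735i'; at [20:29] match '/*1esy0*/', group 1 = '1esy0'; at [31:40] match '/*uvko0*/', group 1 = 'uvko0'.
Because there's exactly one group, `findall` drops the full match and keeps group 1 from each hit.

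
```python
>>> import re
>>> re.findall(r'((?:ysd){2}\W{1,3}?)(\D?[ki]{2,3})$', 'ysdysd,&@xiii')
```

This matches the literal 'ysd' repeated 2 times, then 1 to 3 of a non-word character (lazy) (captured); then optionally a non-digit, then 2 to 3 of one of [ki] (captured); then anchored at the end.
2 groups means the one result is a tuple of 2 captured strings — 1 here.

[('ysdysd,&@', 'xiii')]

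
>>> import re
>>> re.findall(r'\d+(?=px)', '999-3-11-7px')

The `(?=…)`/`(?<=…)` assertion just peeks at neighbouring text; it doesn't advance the match position.
Scanning left to right: at [9:10] → '7'.
`findall` yields the raw match text (1 of them) because the pattern has no groups.

['7']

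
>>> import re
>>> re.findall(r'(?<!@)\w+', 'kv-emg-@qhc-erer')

`(?!…)`/`(?<!…)` only lets a position through if the neighbouring text does NOT match; no characters are consumed.
Matches: at [0:2] → 'kv'; at [3:6] → 'emg'; at [9:11] → 'hc'; at [12:16] → 'erer'.
`findall` yields the raw match text (4 of them) because the pattern has no groups.

['kv', 'emg', 'hc', 'erer']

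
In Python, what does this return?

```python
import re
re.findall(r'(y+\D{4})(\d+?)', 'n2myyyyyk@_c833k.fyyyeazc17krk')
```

The pattern matches one or more of a literal 'y', then exactly 4 of a non-digit (captured); then one or more of a digit (lazy) (captured).
Because the quantifier is non-greedy, it stops expanding at the earliest point where the rest of the pattern can succeed.
Walking the string: at [3:13] match 'yyyyyk@_c8', groups = ('yyyyyk@_c', '8'); at [18:26] match 'yyyeazc1', groups = ('yyyeazc', '1').
2 groups means each result is a tuple of 2 captured strings — 2 here.

[('yyyyyk@_c', '8'), ('yyyeazc', '1')]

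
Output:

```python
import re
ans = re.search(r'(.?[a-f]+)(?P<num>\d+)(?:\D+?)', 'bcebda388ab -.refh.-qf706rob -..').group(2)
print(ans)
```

388

The match spans [0:10] → 'bcebda388a'.
Captured: group 1 = 'bcebda', group 2 = '388'.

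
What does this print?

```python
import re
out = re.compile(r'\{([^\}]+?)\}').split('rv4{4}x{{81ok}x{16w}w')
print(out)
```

Matches to split on: at [3:6] → '{4}'; at [7:14] → '{{81ok}'; at [15:20] → '{16w}'.
`re.split` interleaves the captured-group text with the surrounding fragments.

['rv4', '4', 'x', '{81ok', 'x', '16w', 'w']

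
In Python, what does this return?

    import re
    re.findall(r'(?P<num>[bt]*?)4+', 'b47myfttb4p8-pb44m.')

This matches zero or more of one of [bt] (lazy) (captured as 'num'); then one or more of a literal '4'.
Walking the string: at [0:2] match 'b4', group 1 = 'b'; at [6:10] match 'ttb4', group 1 = 'ttb'; at [14:17] match 'b44', group 1 = 'b'.
One capturing group, so `findall` returns just the captured substring from each match — 3 in all.

['b', 'ttb', 'b']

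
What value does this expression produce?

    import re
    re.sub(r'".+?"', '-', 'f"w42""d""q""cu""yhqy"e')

'f-----e'

The `?` after the quantifier makes it lazy — it takes as little as possible before letting the rest of the pattern try.
Every occurrence is swapped for '-'.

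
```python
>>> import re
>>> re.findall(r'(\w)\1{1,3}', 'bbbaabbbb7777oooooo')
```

['b', 'a', 'b', '7', 'o', 'o']

A backreference is literal: `\1` must see the identical characters the first group matched.
Walking the string: at [0:3] match 'bbb', group 1 = 'b'; at [3:5] match 'aa', group 1 = 'a'; at [5:9] match 'bbbb', group 1 = 'b'; at [9:13] match '7777', group 1 = '7'; at [13:17] match 'oooo', group 1 = 'o'; ….
With a single group, `findall` returns only what that group captured — 6 items.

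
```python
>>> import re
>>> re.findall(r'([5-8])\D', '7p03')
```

['7']

The pattern matches a character in [5-8] (captured); then a non-digit.
Matches: at [0:2] match '7p', group 1 = '7'.
Because there's exactly one group, `findall` drops the full match and keeps group 1 from the one hit.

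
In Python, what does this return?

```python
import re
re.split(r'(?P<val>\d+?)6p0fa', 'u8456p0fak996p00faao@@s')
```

['u', '845', 'k996p00faao@@s']

Pattern: one or more of a digit (lazy) (captured as 'val'); then the literal '6p0', then the literal 'fa'.
Matches to split on: at [1:9] → '8456p0fa'.
`re.split` interleaves the captured-group text with the surrounding fragments.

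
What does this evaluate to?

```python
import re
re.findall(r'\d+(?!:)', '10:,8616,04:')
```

['1', '8616', '0']

Because the assertion is negative and zero-width, positions next to the forbidden text are skipped.
Walking the string: at [0:1] → '1'; at [4:8] → '8616'; at [9:10] → '0'.
`findall` yields the raw match text (3 of them) because the pattern has no groups.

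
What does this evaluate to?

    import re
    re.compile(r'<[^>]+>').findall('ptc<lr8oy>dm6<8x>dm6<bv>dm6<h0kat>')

['<lr8oy>', '<8x>', '<bv>', '<h0kat>']

Scanning left to right: at [3:10] → '<lr8oy>'; at [13:17] → '<8x>'; at [20:24] → '<bv>'; at [27:34] → '<h0kat>'.
With no groups in the pattern, `findall` gives back each whole match — 4 here.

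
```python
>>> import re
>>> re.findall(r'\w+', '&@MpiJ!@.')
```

`findall` yields the raw match text (1 of them) because the pattern has no groups.

['MpiJ']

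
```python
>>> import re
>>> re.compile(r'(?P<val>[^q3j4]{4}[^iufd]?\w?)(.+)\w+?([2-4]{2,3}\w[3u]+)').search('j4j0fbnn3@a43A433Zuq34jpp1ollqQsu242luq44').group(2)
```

'@a43A433Zuq34jpp1ollqQsu'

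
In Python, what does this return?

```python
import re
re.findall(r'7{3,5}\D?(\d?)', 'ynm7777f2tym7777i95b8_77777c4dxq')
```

This matches 3 to 5 of a literal '7', then optionally a non-digit; then optionally a digit (captured).
Matches: at [3:9] match '7777f2', group 1 = '2'; at [12:18] match '7777i9', group 1 = '9'; at [22:29] match '77777c4', group 1 = '4'.
One capturing group, so `findall` returns just the captured substring from each match — 3 in all.

['2', '9', '4']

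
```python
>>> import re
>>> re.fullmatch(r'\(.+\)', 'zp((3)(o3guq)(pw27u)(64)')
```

None

For `fullmatch`, every character of the input must be accounted for by the pattern.
Here the pattern can't cover the whole string, so the call returns None.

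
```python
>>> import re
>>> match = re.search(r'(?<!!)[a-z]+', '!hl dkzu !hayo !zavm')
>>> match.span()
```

(2, 3)

A negative assertion filters positions out without eating any characters.
`search` walks the string left to right and returns the first match it finds.
The match spans [2:3] → 'l'.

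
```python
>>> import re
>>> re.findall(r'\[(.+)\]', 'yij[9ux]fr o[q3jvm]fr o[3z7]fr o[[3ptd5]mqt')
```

Matches: at [3:40] match '[9ux]fr o[q3jvm]fr o[3z7]fr o[[3ptd5]', group 1 = '9ux]fr o[q3jvm]fr o[3z7]fr o[[3ptd5'.
Because there's exactly one group, `findall` drops the full match and keeps group 1 from the one hit.

['9ux]fr o[q3jvm]fr o[3z7]fr o[[3ptd5']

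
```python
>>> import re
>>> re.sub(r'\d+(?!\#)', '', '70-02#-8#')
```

'-2#-8#'

The negative lookaround is zero-width — it rules out positions where the adjacent text would match, without consuming anything.
Matches: at [0:2] → '70'; at [3:4] → '0'.
Each match is replaced by ''.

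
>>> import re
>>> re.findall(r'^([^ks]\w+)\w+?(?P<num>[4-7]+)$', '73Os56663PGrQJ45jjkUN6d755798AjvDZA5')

The pattern matches anchored at the start of the string; then any character except [ks], then one or more of a word character (captured); then one or more of a word character (lazy); then one or more of a character in [4-7] (captured as 'num'); then anchored at the end.
Walking the string: at [0:36] match '73Os56663PGrQJ45jjkUN6d755798AjvDZA5', groups = ('73Os56663PGrQJ45jjkUN6d755798AjvDZ', '5').
2 groups means the one result is a tuple of 2 captured strings — 1 here.

[('73Os56663PGrQJ45jjkUN6d755798AjvDZ', '5')]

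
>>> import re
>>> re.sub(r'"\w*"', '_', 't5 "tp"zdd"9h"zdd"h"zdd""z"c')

Matches: at [3:7] → '"tp"'; at [10:14] → '"9h"'; at [17:20] → '"h"'; at [23:25] → '""'.
`sub` substitutes '_' at each match site.

't5 _zdd_zdd_zdd_z"c'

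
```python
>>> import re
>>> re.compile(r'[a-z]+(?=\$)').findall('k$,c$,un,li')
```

['k', 'c']

The positive lookaround only admits positions where the adjacent text matches; those characters stay outside the span.
With no groups in the pattern, `findall` gives back each whole match — 2 here.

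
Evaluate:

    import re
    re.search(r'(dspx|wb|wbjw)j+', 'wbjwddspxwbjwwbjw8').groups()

The match spans [0:3] → 'wbj'.
Captured: group 1 = 'wb'.

('wb',)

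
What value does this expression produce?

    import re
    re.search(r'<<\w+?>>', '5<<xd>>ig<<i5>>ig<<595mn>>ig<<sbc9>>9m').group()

'<<xd>>'

`re.search` scans for the first position where the pattern succeeds.
The match spans [1:7] → '<<xd>>'.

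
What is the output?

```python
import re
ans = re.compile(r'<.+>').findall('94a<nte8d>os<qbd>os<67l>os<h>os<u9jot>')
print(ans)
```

Since nothing is captured, `findall` lists the 1 matched substring directly.

['<nte8d>os<qbd>os<67l>os<h>os<u9jot>']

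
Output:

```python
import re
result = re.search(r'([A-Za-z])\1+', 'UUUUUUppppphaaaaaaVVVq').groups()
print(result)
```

('U',)

A backreference is literal: `\1` must see the identical characters the first group matched.
`re.search` tries every starting position until one works.
The match spans [0:6] → 'UUUUUU'.
Captured: group 1 = 'U'.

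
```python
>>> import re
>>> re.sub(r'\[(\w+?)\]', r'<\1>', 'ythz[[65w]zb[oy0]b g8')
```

'ythz[<65w>zb<oy0>b g8'

Matches: at [5:10] → '[65w]'; at [12:17] → '[oy0]'.
`\1` in the replacement pulls in group 1's text for each match.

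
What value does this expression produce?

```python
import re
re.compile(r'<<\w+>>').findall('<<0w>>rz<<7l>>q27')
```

['<<0w>>', '<<7l>>']

Scanning left to right: at [0:6] → '<<0w>>'; at [8:14] → '<<7l>>'.
`findall` yields the raw match text (2 of them) because the pattern has no groups.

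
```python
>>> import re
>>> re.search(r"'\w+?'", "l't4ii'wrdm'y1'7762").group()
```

"'t4ii'"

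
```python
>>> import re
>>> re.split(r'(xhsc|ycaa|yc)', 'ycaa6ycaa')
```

The regex engine tests alternatives in the order written; an earlier branch that matches wins even if a later one would match more.
With a capturing group present, the delimiter's captured portion is kept in the result list.

['', 'ycaa', '6', 'ycaa', '']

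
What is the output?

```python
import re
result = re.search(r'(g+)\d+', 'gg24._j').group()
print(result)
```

Pattern: one or more of a literal 'g' (captured); then one or more of a digit.
`re.search` tries every starting position until one works.
The match spans [0:4] → 'gg24'.
Captured: group 1 = 'gg'.

gg24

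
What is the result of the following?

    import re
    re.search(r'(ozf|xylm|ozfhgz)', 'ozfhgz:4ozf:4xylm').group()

Branches in `(...|...)` are attempted left-to-right; the first branch that allows the whole pattern to succeed is taken.
`re.search` scans for the first position where the pattern succeeds.
The match spans [0:3] → 'ozf'.
Captured: group 1 = 'ozf'.

'ozf'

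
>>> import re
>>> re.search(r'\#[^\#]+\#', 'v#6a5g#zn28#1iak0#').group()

'#6a5g#'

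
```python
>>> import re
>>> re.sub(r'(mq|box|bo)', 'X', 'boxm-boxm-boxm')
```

'Xm-Xm-Xm'

Alternation tries branches left to right and keeps the first one that lets the overall match succeed at that position.
Matches: at [0:3] → 'box'; at [5:8] → 'box'; at [10:13] → 'box'.
Every occurrence is swapped for 'X'.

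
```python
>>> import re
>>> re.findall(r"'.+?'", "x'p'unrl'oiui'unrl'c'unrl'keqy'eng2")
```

["'p'", "'oiui'", "'c'", "'keqy'"]

Walking the string: at [1:4] → "'p'"; at [8:14] → "'oiui'"; at [18:21] → "'c'"; at [25:31] → "'keqy'".
With no groups in the pattern, `findall` gives back each whole match — 4 here.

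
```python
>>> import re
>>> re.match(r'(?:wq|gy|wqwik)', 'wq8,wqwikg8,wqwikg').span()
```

(0, 2)

`re.match` only tries the pattern at the start of the string.
The match spans [0:2] → 'wq'.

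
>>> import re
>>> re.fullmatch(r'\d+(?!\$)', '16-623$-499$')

None

`(?!…)`/`(?<!…)` only lets a position through if the neighbouring text does NOT match; no characters are consumed.
For `fullmatch`, every character of the input must be accounted for by the pattern.
Here the pattern can't cover the whole string, so the call returns None.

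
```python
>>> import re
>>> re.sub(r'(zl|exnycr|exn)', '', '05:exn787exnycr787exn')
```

`|` is ordered: at each position the engine commits to the first alternative that works.
`sub` substitutes '' at each match site.

'05:787787'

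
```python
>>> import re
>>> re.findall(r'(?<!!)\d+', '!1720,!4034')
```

The negative lookahead/lookbehind blocks any match where the forbidden context is present.
Scanning left to right: at [2:5] → '720'; at [8:11] → '034'.
No capturing groups, so `findall` returns the 2 full match strings.

['720', '034']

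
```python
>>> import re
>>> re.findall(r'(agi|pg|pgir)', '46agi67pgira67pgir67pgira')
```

['agi', 'pg', 'pg', 'pg']

Alternation tries branches left to right and keeps the first one that lets the overall match succeed at that position.
Walking the string: at [2:5] match 'agi', group 1 = 'agi'; at [7:9] match 'pg', group 1 = 'pg'; at [14:16] match 'pg', group 1 = 'pg'; at [20:22] match 'pg', group 1 = 'pg'.
With a single group, `findall` returns only what that group captured — 4 items.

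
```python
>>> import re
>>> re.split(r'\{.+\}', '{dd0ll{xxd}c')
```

Splitting on the pattern gives 2 pieces.

['', 'c']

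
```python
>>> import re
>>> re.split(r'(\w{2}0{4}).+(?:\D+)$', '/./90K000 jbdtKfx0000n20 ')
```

['/./90K000 jbdtK', 'fx0000', '']

Pattern: exactly 2 of a word character, then exactly 4 of the literal '0' (captured); then one or more of any character; then one or more of a non-digit (non-capturing group); then anchored at the end.
With a capturing group present, the delimiter's captured portion is kept in the result list.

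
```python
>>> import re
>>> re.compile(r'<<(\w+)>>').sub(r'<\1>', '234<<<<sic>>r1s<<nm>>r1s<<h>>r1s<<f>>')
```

Matches: at [5:12] → '<<sic>>'; at [15:21] → '<<nm>>'; at [24:29] → '<<h>>'; at [32:37] → '<<f>>'.
`\1` in the replacement pulls in group 1's text for each match.

'234<<<sic>r1s<nm>r1s<h>r1s<f>'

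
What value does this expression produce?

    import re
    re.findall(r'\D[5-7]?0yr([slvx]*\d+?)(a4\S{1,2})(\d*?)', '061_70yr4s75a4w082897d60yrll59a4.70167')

This matches a non-digit, then optionally a character in [5-7], then the literal '0yr'; then zero or more of one of [slvx], then one or more of a digit (lazy) (captured); then the literal 'a4', then 1 to 2 of a non-whitespace character (captured); then zero or more of a digit (lazy) (captured).
Matches: at [21:34] match 'd60yrll59a4.7', groups = ('ll59', 'a4.7', '').
With 3 capturing groups, `findall` returns a 3-tuple per match.

[('ll59', 'a4.7', '')]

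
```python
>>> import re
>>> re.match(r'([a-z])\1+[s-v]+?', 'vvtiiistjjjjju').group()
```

`\1` has to match the exact text group 1 already captured.
With `match`, the pattern is implicitly anchored at the beginning.
The match spans [0:3] → 'vvt'.
Captured: group 1 = 'v'.

'vvt'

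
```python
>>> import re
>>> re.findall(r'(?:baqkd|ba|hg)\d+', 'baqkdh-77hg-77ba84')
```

Scanning left to right: at [14:18] → 'ba84'.
With no groups in the pattern, `findall` gives back each whole match — 1 here.

['ba84']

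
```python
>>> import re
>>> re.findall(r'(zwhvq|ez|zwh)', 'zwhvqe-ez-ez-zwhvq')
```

['zwhvq', 'ez', 'ez', 'zwhvq']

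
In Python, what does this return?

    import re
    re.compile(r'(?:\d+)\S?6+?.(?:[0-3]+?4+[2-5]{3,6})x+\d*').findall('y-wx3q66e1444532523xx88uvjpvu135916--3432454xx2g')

Pattern: one or more of a digit (non-capturing group); then optionally a non-whitespace character, then one or more of the literal '6' (lazy), then any character; then one or more of a character in [0-3] (lazy), then one or more of a literal '4', then 3 to 6 of a character in [2-5] (non-capturing group); then one or more of a literal 'x', then zero or more of a digit.
With no groups in the pattern, `findall` gives back each whole match — 1 here.

['3q66e1444532523xx88']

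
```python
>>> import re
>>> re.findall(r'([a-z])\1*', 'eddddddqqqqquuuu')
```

['e', 'd', 'q', 'u']

`\1` is not a pattern — it's the concrete string captured by group 1, re-applied verbatim.
Because there's exactly one group, `findall` drops the full match and keeps group 1 from each hit.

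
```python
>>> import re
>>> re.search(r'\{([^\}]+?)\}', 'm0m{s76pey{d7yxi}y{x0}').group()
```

Unlike `match`, `search` isn't anchored — it looks for the pattern anywhere in the string.
The match spans [3:17] → '{s76pey{d7yxi}'.
Captured: group 1 = 's76pey{d7yxi'.

'{s76pey{d7yxi}'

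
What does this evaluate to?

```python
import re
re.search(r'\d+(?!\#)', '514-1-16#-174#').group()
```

'514'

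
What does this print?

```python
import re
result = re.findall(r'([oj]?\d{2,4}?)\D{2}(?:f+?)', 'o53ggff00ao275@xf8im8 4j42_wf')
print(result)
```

['o53', 'o275', 'j42']

With a single group, `findall` returns only what that group captured — 3 items.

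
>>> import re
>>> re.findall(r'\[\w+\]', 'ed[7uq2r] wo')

['[7uq2r]']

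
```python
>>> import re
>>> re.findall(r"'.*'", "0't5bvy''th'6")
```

Walking the string: at [1:12] → "'t5bvy''th'".
With no groups in the pattern, `findall` gives back each whole match — 1 here.

["'t5bvy''th'"]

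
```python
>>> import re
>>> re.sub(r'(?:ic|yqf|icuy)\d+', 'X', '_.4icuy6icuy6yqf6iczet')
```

'_.4XXXiczet'

Every occurrence is swapped for 'X'.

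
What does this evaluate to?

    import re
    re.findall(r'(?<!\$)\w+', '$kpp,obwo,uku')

['pp', 'obwo', 'uku']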